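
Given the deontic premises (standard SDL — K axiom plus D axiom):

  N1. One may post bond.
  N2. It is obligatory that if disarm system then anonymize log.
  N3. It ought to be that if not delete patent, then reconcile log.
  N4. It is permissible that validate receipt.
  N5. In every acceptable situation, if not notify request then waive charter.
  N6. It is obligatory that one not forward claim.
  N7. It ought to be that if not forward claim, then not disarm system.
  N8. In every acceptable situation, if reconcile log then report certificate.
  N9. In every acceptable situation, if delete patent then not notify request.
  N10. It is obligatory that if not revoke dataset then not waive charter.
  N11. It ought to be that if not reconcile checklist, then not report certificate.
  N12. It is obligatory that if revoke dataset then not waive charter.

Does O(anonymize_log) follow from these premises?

No

Premise 2 is O(disarm_system → anonymize_log), but O(disarm_system) is not derivable from the premises, so it does not yield O(anonymize_log).
No other premise forces O(anonymize_log). An ideal world satisfying every premise can still have anonymize_log false, so O(anonymize_log) is not derivable.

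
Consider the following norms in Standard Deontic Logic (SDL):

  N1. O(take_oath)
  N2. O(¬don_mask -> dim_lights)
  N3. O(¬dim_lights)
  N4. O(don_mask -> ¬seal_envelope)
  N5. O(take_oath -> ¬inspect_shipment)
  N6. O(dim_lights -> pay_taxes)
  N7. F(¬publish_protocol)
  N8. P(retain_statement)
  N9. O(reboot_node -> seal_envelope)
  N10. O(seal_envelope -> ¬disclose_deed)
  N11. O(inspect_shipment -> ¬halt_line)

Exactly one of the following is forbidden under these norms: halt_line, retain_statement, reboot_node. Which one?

reboot_node

From premise 3 we have O(¬dim_lights).
The contrapositive of premise 2 (O(¬don_mask -> dim_lights)) is O(¬dim_lights -> don_mask), and O(¬dim_lights) is already established, so O(don_mask).
Applying K to premise 4 (O(don_mask -> ¬seal_envelope)) and O(don_mask) yields O(¬seal_envelope).
Premise 9, O(reboot_node -> seal_envelope), contraposes to O(¬seal_envelope -> ¬reboot_node); with O(¬seal_envelope) we get O(¬reboot_node).
So O(¬reboot_node) holds, i.e. reboot_node is forbidden. None of the other listed options is forbidden under the premises.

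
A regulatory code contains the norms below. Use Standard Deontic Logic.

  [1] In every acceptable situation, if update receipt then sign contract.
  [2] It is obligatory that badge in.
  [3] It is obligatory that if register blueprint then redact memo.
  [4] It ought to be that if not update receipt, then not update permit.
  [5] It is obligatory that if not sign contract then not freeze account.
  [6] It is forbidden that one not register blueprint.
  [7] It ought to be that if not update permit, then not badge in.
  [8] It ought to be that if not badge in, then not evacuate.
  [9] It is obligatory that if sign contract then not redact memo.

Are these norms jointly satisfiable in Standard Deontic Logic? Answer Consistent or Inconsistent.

Inconsistent

Premise 2 states O(badge_in) outright.
Premise 7 is O(¬update_permit → ¬badge_in); contrapositively O(badge_in → update_permit). Since O(badge_in) holds, K gives O(update_permit).
Premise 4 is O(¬update_receipt → ¬update_permit); contrapositively O(update_permit → update_receipt). Since O(update_permit) holds, K gives O(update_receipt).
From O(update_receipt) and premise 1, O(update_receipt → sign_contract), we obtain O(sign_contract).
Applying K to premise 9 (O(sign_contract → ¬redact_memo)) and O(sign_contract) yields O(¬redact_memo).
The contrapositive of premise 3 (O(register_blueprint → redact_memo)) is O(¬redact_memo → ¬register_blueprint), and O(¬redact_memo) is already established, so O(¬register_blueprint).
Yet premise 6 is F(¬register_blueprint), i.e. O(register_blueprint).
We now have both O(¬register_blueprint) and O(register_blueprint) — register_blueprint is simultaneously obligatory and forbidden, violating the D-axiom.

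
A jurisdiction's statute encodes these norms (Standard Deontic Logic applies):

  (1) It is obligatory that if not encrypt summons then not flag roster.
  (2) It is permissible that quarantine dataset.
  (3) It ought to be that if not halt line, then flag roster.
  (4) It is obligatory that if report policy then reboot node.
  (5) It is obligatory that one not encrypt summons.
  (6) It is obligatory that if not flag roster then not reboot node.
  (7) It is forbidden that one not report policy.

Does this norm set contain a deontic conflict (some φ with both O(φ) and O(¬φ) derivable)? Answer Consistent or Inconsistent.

F(¬report_policy) at premise 7 means O(report_policy).
Premise 4 is O(report_policy → reboot_node); since O(report_policy), deontic closure gives O(reboot_node).
The contrapositive of premise 6 (O(¬flag_roster → ¬reboot_node)) is O(reboot_node → flag_roster), and O(reboot_node) is already established, so O(flag_roster).
Premise 1, O(¬encrypt_summons → ¬flag_roster), contraposes to O(flag_roster → encrypt_summons); with O(flag_roster) we get O(encrypt_summons).
But premise 5 directly asserts O(¬encrypt_summons).
We now have both O(encrypt_summons) and O(¬encrypt_summons) — encrypt_summons is simultaneously obligatory and forbidden, violating the D-axiom.

Inconsistent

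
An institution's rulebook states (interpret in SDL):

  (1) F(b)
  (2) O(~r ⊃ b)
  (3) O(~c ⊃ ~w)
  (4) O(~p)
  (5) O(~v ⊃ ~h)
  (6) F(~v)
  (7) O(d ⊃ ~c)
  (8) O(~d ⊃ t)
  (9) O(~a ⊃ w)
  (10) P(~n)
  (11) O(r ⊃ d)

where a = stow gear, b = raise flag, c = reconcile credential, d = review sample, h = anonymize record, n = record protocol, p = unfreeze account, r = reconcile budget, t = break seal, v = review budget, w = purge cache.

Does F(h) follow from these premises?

No

Premise 5 is O(~v ⊃ ~h), but O(~v) is not derivable from the premises, so it does not yield O(~h).
No other premise forces O(~h). An ideal world satisfying every premise can still have h true, so F(h) is not derivable.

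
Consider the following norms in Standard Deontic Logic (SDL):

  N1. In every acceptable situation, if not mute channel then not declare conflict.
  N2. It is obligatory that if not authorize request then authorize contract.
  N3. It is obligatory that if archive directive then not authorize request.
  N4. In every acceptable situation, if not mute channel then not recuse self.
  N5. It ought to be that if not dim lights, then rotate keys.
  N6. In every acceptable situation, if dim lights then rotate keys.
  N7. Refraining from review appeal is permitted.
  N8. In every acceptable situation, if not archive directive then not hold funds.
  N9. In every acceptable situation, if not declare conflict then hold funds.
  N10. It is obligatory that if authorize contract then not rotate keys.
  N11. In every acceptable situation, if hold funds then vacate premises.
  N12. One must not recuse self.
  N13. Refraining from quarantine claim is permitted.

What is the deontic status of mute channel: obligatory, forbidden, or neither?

Premises 5 and 6 cover both cases: O(¬dim_lights → rotate_keys) and O(dim_lights → rotate_keys). Since ¬dim_lights ∨ dim_lights is a tautology, O(rotate_keys) follows.
Premise 10, O(authorize_contract → ¬rotate_keys), contraposes to O(rotate_keys → ¬authorize_contract); with O(rotate_keys) we get O(¬authorize_contract).
Premise 2, O(¬authorize_request → authorize_contract), contraposes to O(¬authorize_contract → authorize_request); with O(¬authorize_contract) we get O(authorize_request).
Premise 3, O(archive_directive → ¬authorize_request), contraposes to O(authorize_request → ¬archive_directive); with O(authorize_request) we get O(¬archive_directive).
Applying K to premise 8 (O(¬archive_directive → ¬hold_funds)) and O(¬archive_directive) yields O(¬hold_funds).
The contrapositive of premise 9 (O(¬declare_conflict → hold_funds)) is O(¬hold_funds → declare_conflict), and O(¬hold_funds) is already established, so O(declare_conflict).
Premise 1, O(¬mute_channel → ¬declare_conflict), contraposes to O(declare_conflict → mute_channel); with O(declare_conflict) we get O(mute_channel).
Premises 4, 7, 11, 12, 13 do not contribute to this derivation.
Hence mute_channel is obligatory.

Obligatory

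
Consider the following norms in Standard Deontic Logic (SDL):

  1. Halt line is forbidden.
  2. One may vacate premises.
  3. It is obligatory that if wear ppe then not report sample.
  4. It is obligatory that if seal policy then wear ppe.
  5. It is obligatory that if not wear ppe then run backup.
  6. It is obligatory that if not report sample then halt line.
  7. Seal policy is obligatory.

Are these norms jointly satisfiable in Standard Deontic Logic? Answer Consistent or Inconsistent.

Premise 7 gives O(seal_policy).
Applying K to premise 4 (O(seal_policy → wear_ppe)) and O(seal_policy) yields O(wear_ppe).
With premise 3, O(wear_ppe → ¬report_sample), the K-axiom yields O(¬report_sample).
Applying K to premise 6 (O(¬report_sample → halt_line)) and O(¬report_sample) yields O(halt_line).
But premise 1, F(halt_line), means O(¬halt_line).
We now have both O(halt_line) and O(¬halt_line) — halt_line is simultaneously obligatory and forbidden, violating the D-axiom.

Inconsistent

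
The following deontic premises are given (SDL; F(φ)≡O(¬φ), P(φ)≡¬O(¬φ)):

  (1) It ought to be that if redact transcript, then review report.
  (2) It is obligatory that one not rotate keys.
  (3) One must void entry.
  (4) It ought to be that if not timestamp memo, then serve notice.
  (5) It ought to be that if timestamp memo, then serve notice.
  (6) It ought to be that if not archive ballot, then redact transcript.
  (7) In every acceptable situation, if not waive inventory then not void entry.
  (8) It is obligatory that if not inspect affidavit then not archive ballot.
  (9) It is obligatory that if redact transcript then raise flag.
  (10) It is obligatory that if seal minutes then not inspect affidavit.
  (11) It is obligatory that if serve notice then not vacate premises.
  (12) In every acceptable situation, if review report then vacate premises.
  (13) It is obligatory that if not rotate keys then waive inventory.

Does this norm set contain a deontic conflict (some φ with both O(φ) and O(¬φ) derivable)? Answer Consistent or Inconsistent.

Consistent

Premise 7 is O(¬waive_inventory → ¬void_entry), but O(¬waive_inventory) is not derivable from the premises, so it does not yield O(¬void_entry).
So O(¬void_entry) is not derivable, and the apparent clash with O(void_entry) does not arise.
A world satisfying every obligation exists (e.g. archive_ballot=true, inspect_affidavit=true, raise_flag=false, redact_transcript=false, review_report=false, rotate_keys=false, seal_minutes=false, serve_notice=true, timestamp_memo=false, vacate_premises=false, void_entry=true, waive_inventory=true); no atom is both obligatory and forbidden, so the set is consistent.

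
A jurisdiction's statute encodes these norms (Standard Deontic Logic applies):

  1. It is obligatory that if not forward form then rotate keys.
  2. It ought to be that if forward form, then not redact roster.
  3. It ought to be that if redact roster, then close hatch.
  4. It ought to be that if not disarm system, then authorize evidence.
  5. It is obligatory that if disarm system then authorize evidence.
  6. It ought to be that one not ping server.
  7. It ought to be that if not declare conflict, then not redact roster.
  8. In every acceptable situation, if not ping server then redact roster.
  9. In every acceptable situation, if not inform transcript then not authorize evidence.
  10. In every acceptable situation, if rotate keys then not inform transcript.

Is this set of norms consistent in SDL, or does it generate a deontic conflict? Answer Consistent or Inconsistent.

Inconsistent

Premises 4 and 5 are O(¬disarm_system → authorize_evidence) and O(disarm_system → authorize_evidence); every ideal world satisfies ¬disarm_system or disarm_system, so in either case authorize_evidence holds — hence O(authorize_evidence).
Premise 9, O(¬inform_transcript → ¬authorize_evidence), contraposes to O(authorize_evidence → inform_transcript); with O(authorize_evidence) we get O(inform_transcript).
Premise 10, O(rotate_keys → ¬inform_transcript), contraposes to O(inform_transcript → ¬rotate_keys); with O(inform_transcript) we get O(¬rotate_keys).
Premise 1, O(¬forward_form → rotate_keys), contraposes to O(¬rotate_keys → forward_form); with O(¬rotate_keys) we get O(forward_form).
With premise 2, O(forward_form → ¬redact_roster), the K-axiom yields O(¬redact_roster).
Premise 8 is O(¬ping_server → redact_roster); contrapositively O(¬redact_roster → ping_server). Since O(¬redact_roster) holds, K gives O(ping_server).
But premise 6 directly asserts O(¬ping_server).
We now have both O(ping_server) and O(¬ping_server) — ping_server is simultaneously obligatory and forbidden, violating the D-axiom.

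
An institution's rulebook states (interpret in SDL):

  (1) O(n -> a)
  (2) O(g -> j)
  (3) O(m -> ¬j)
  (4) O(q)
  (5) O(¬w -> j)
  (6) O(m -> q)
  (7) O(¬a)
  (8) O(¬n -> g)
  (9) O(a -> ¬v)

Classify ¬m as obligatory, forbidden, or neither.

From premise 7 we have O(¬a).
Premise 1 is O(n -> a); contrapositively O(¬a -> ¬n). Since O(¬a) holds, K gives O(¬n).
Premise 8 is O(¬n -> g); since O(¬n), deontic closure gives O(g).
From O(g) and premise 2, O(g -> j), we obtain O(j).
Premise 3 is O(m -> ¬j); contrapositively O(j -> ¬m). Since O(j) holds, K gives O(¬m).
Premises 4, 5, 6, 9 do not contribute to this derivation.
Hence ¬m is obligatory.

Obligatory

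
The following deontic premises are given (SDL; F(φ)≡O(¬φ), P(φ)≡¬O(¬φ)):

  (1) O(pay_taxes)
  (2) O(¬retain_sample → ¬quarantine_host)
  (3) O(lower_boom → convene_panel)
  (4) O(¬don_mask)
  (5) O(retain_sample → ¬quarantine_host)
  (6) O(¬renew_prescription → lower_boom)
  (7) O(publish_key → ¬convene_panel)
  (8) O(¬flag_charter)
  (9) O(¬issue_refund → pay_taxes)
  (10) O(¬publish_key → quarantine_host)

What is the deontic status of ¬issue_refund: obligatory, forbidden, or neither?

Premise 9 is O(¬issue_refund → pay_taxes); even if O(pay_taxes) held, inferring O(¬issue_refund) would be affirming the consequent — invalid.
No premise or chain of K-axiom applications forces O(¬issue_refund), and none forces O(issue_refund). So ¬issue_refund is neither obligatory nor forbidden under these norms.

Neither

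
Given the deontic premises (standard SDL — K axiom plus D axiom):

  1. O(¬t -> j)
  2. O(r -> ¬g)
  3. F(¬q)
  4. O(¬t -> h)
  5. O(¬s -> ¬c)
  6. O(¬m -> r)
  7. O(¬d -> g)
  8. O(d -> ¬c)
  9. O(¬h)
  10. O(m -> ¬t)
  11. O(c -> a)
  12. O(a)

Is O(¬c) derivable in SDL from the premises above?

From premise 9 we have O(¬h).
Premise 4, O(¬t -> h), contraposes to O(¬h -> t); with O(¬h) we get O(t).
The contrapositive of premise 10 (O(m -> ¬t)) is O(t -> ¬m), and O(t) is already established, so O(¬m).
Applying K to premise 6 (O(¬m -> r)) and O(¬m) yields O(r).
With premise 2, O(r -> ¬g), the K-axiom yields O(¬g).
The contrapositive of premise 7 (O(¬d -> g)) is O(¬g -> d), and O(¬g) is already established, so O(d).
Applying K to premise 8 (O(d -> ¬c)) and O(d) yields O(¬c).
Premises 1, 3, 5, 11, 12 do not contribute to this derivation.
So O(¬c) follows.

Yes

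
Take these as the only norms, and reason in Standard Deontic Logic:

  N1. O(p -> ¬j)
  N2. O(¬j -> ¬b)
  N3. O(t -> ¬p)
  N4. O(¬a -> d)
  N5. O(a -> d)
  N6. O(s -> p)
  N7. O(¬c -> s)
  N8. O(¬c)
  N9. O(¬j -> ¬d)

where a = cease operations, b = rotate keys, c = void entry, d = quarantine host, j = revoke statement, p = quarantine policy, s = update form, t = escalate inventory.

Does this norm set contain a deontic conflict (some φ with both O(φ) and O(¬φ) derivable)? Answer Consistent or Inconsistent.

By case analysis on a: premise 5 gives O(a -> d) and premise 4 gives O(¬a -> d), so O(d) either way.
Premise 9 is O(¬j -> ¬d); contrapositively O(d -> j). Since O(d) holds, K gives O(j).
The contrapositive of premise 1 (O(p -> ¬j)) is O(j -> ¬p), and O(j) is already established, so O(¬p).
Premise 6 is O(s -> p); contrapositively O(¬p -> ¬s). Since O(¬p) holds, K gives O(¬s).
The contrapositive of premise 7 (O(¬c -> s)) is O(¬s -> c), and O(¬s) is already established, so O(c).
But premise 8 directly asserts O(¬c).
We now have both O(c) and O(¬c) — c is simultaneously obligatory and forbidden, violating the D-axiom.

Inconsistent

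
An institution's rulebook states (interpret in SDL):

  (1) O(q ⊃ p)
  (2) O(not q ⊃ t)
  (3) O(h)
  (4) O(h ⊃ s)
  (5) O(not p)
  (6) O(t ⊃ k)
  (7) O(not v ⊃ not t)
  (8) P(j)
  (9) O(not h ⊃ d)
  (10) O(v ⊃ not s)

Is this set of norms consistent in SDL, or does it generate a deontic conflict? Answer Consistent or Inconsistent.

Premise 3 gives O(h).
Premise 4 is O(h ⊃ s); since O(h), deontic closure gives O(s).
The contrapositive of premise 10 (O(v ⊃ not s)) is O(s ⊃ not v), and O(s) is already established, so O(not v).
From O(not v) and premise 7, O(not v ⊃ not t), we obtain O(not t).
The contrapositive of premise 2 (O(not q ⊃ t)) is O(not t ⊃ q), and O(not t) is already established, so O(q).
Applying K to premise 1 (O(q ⊃ p)) and O(q) yields O(p).
However, premise 5 gives O(not p).
We now have both O(p) and O(not p) — p is simultaneously obligatory and forbidden, violating the D-axiom.

Inconsistent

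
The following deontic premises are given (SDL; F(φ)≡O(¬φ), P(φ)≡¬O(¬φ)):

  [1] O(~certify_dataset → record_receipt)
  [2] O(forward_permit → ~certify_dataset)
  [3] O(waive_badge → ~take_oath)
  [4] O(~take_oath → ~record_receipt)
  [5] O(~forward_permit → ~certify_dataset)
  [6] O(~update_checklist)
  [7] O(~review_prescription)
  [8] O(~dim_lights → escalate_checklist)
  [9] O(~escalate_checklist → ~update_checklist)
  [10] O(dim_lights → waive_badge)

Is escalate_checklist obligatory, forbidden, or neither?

Obligatory

Premises 5 and 2 cover both cases: O(~forward_permit → ~certify_dataset) and O(forward_permit → ~certify_dataset). Since ~forward_permit ∨ forward_permit is a tautology, O(~certify_dataset) follows.
Premise 1 is O(~certify_dataset → record_receipt); since O(~certify_dataset), deontic closure gives O(record_receipt).
Premise 4, O(~take_oath → ~record_receipt), contraposes to O(record_receipt → take_oath); with O(record_receipt) we get O(take_oath).
Premise 3, O(waive_badge → ~take_oath), contraposes to O(take_oath → ~waive_badge); with O(take_oath) we get O(~waive_badge).
The contrapositive of premise 10 (O(dim_lights → waive_badge)) is O(~waive_badge → ~dim_lights), and O(~waive_badge) is already established, so O(~dim_lights).
Premise 8 is O(~dim_lights → escalate_checklist); since O(~dim_lights), deontic closure gives O(escalate_checklist).
Premises 6, 7, 9 do not contribute to this derivation.
Hence escalate_checklist is obligatory.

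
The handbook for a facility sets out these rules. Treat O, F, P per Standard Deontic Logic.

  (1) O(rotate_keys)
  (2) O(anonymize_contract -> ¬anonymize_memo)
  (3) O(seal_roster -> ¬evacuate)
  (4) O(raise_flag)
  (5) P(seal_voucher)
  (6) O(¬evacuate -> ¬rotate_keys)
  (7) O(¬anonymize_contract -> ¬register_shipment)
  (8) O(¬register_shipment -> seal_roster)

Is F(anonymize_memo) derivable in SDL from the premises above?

Premise 1 states O(rotate_keys) outright.
Premise 6, O(¬evacuate -> ¬rotate_keys), contraposes to O(rotate_keys -> evacuate); with O(rotate_keys) we get O(evacuate).
Premise 3, O(seal_roster -> ¬evacuate), contraposes to O(evacuate -> ¬seal_roster); with O(evacuate) we get O(¬seal_roster).
The contrapositive of premise 8 (O(¬register_shipment -> seal_roster)) is O(¬seal_roster -> register_shipment), and O(¬seal_roster) is already established, so O(register_shipment).
Premise 7, O(¬anonymize_contract -> ¬register_shipment), contraposes to O(register_shipment -> anonymize_contract); with O(register_shipment) we get O(anonymize_contract).
Applying K to premise 2 (O(anonymize_contract -> ¬anonymize_memo)) and O(anonymize_contract) yields O(¬anonymize_memo).
Premises 4, 5 do not contribute to this derivation.
So O(¬anonymize_memo) holds, i.e. F(anonymize_memo). The claim follows.

Yes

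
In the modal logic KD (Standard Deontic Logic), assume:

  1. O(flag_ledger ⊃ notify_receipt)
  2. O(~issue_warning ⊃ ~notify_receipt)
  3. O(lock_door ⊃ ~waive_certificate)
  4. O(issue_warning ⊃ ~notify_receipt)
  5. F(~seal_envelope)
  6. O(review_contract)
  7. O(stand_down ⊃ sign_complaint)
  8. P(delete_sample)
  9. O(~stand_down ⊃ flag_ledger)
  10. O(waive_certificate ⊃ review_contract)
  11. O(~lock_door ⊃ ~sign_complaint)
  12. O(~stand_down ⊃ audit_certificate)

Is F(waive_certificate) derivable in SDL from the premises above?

Yes

Premises 4 and 2 cover both cases: O(issue_warning ⊃ ~notify_receipt) and O(~issue_warning ⊃ ~notify_receipt). Since issue_warning ∨ ~issue_warning is a tautology, O(~notify_receipt) follows.
Premise 1 is O(flag_ledger ⊃ notify_receipt); contrapositively O(~notify_receipt ⊃ ~flag_ledger). Since O(~notify_receipt) holds, K gives O(~flag_ledger).
The contrapositive of premise 9 (O(~stand_down ⊃ flag_ledger)) is O(~flag_ledger ⊃ stand_down), and O(~flag_ledger) is already established, so O(stand_down).
With premise 7, O(stand_down ⊃ sign_complaint), the K-axiom yields O(sign_complaint).
Premise 11 is O(~lock_door ⊃ ~sign_complaint); contrapositively O(sign_complaint ⊃ lock_door). Since O(sign_complaint) holds, K gives O(lock_door).
With premise 3, O(lock_door ⊃ ~waive_certificate), the K-axiom yields O(~waive_certificate).
Premises 5, 6, 8, 10, 12 do not contribute to this derivation.
So O(~waive_certificate) holds, i.e. F(waive_certificate). The claim follows.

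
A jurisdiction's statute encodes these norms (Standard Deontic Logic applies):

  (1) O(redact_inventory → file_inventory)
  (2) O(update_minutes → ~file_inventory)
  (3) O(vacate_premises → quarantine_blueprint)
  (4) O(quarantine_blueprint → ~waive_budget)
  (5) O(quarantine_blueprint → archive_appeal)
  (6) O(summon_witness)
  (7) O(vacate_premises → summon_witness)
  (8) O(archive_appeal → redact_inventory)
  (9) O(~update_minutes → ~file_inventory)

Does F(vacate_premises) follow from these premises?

Premises 9 and 2 are O(~update_minutes → ~file_inventory) and O(update_minutes → ~file_inventory); every ideal world satisfies ~update_minutes or update_minutes, so in either case ~file_inventory holds — hence O(~file_inventory).
Premise 1 is O(redact_inventory → file_inventory); contrapositively O(~file_inventory → ~redact_inventory). Since O(~file_inventory) holds, K gives O(~redact_inventory).
The contrapositive of premise 8 (O(archive_appeal → redact_inventory)) is O(~redact_inventory → ~archive_appeal), and O(~redact_inventory) is already established, so O(~archive_appeal).
The contrapositive of premise 5 (O(quarantine_blueprint → archive_appeal)) is O(~archive_appeal → ~quarantine_blueprint), and O(~archive_appeal) is already established, so O(~quarantine_blueprint).
Premise 3 is O(vacate_premises → quarantine_blueprint); contrapositively O(~quarantine_blueprint → ~vacate_premises). Since O(~quarantine_blueprint) holds, K gives O(~vacate_premises).
Premises 4, 6, 7 do not contribute to this derivation.
So O(~vacate_premises) holds, i.e. F(vacate_premises). The claim follows.

Yes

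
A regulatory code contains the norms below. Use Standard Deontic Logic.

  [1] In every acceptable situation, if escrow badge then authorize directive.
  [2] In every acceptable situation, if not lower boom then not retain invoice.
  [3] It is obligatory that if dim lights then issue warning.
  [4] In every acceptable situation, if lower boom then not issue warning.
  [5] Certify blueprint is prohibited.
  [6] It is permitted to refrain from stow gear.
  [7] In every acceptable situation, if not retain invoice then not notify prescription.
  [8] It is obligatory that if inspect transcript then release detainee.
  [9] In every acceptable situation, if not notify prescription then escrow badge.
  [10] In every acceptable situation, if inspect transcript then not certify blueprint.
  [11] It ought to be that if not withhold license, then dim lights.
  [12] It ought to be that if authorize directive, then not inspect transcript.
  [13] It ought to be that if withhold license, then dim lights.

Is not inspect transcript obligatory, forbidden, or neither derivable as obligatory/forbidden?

By case analysis on ¬withhold_license: premise 11 gives O(¬withhold_license → dim_lights) and premise 13 gives O(withhold_license → dim_lights), so O(dim_lights) either way.
Premise 3 is O(dim_lights → issue_warning); since O(dim_lights), deontic closure gives O(issue_warning).
Premise 4 is O(lower_boom → ¬issue_warning); contrapositively O(issue_warning → ¬lower_boom). Since O(issue_warning) holds, K gives O(¬lower_boom).
From O(¬lower_boom) and premise 2, O(¬lower_boom → ¬retain_invoice), we obtain O(¬retain_invoice).
Applying K to premise 7 (O(¬retain_invoice → ¬notify_prescription)) and O(¬retain_invoice) yields O(¬notify_prescription).
Premise 9 is O(¬notify_prescription → escrow_badge); since O(¬notify_prescription), deontic closure gives O(escrow_badge).
Premise 1 is O(escrow_badge → authorize_directive); since O(escrow_badge), deontic closure gives O(authorize_directive).
With premise 12, O(authorize_directive → ¬inspect_transcript), the K-axiom yields O(¬inspect_transcript).
Premises 5, 6, 8, 10 do not contribute to this derivation.
Hence ¬inspect_transcript is obligatory.

Obligatory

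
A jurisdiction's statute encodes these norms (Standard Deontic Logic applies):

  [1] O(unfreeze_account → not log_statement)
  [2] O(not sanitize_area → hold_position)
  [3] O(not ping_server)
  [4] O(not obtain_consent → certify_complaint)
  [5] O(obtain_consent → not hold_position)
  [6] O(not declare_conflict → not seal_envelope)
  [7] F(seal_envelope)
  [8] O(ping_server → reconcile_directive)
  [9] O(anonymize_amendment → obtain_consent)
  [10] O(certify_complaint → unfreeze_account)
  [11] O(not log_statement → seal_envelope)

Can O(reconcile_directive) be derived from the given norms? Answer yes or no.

Premise 8 is O(ping_server → reconcile_directive), but O(ping_server) is not derivable from the premises, so it does not yield O(reconcile_directive).
No other premise forces O(reconcile_directive). An ideal world satisfying every premise can still have reconcile_directive false, so O(reconcile_directive) is not derivable.

No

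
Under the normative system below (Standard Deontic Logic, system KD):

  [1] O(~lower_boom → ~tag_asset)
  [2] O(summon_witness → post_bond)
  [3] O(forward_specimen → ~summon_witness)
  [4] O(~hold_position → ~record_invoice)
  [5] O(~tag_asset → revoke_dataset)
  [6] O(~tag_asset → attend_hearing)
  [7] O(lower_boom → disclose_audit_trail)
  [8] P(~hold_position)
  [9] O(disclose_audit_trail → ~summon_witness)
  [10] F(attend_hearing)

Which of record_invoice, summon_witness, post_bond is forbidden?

summon_witness

Premise 10, F(attend_hearing), is equivalent to O(~attend_hearing).
Premise 6, O(~tag_asset → attend_hearing), contraposes to O(~attend_hearing → tag_asset); with O(~attend_hearing) we get O(tag_asset).
Premise 1, O(~lower_boom → ~tag_asset), contraposes to O(tag_asset → lower_boom); with O(tag_asset) we get O(lower_boom).
Applying K to premise 7 (O(lower_boom → disclose_audit_trail)) and O(lower_boom) yields O(disclose_audit_trail).
Premise 9 is O(disclose_audit_trail → ~summon_witness); since O(disclose_audit_trail), deontic closure gives O(~summon_witness).
So O(~summon_witness) holds, i.e. summon_witness is forbidden. None of the other listed options is forbidden under the premises.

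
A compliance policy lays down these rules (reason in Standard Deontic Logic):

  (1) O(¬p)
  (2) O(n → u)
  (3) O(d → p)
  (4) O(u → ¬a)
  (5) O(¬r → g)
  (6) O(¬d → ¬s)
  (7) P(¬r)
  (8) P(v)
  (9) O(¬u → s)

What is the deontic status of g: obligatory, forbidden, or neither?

Neither

Premise 5 is O(¬r → g), but O(¬r) is not derivable from the premises (the permission P(¬r) asserts only ¬O(r), not O(¬r)), so it does not yield O(g).
No premise or chain of K-axiom applications forces O(g), and none forces O(¬g). So g is neither obligatory nor forbidden under these norms.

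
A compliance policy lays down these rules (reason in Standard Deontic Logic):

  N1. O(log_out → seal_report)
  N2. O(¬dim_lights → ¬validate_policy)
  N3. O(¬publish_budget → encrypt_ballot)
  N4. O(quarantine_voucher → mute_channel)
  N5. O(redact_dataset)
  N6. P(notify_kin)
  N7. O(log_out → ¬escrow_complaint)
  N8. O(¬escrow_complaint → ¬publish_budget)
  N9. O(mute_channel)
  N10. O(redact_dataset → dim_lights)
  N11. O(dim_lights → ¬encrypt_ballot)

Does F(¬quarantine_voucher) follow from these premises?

Premise 4 is O(quarantine_voucher → mute_channel); even if O(mute_channel) held, inferring O(quarantine_voucher) would be affirming the consequent — invalid.
No other premise forces O(quarantine_voucher). An ideal world satisfying every premise can still have ¬quarantine_voucher true, so F(¬quarantine_voucher) is not derivable.

No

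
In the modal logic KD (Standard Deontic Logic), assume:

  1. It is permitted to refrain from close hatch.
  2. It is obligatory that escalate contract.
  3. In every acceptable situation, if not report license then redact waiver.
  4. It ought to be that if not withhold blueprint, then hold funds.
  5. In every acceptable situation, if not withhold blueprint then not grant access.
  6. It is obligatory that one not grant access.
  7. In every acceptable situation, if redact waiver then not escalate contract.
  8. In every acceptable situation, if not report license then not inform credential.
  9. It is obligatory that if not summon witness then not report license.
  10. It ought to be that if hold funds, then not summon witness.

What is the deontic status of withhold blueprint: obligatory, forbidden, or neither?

Obligatory

Premise 2 gives O(escalate_contract).
Premise 7, O(redact_waiver → ¬escalate_contract), contraposes to O(escalate_contract → ¬redact_waiver); with O(escalate_contract) we get O(¬redact_waiver).
Premise 3 is O(¬report_license → redact_waiver); contrapositively O(¬redact_waiver → report_license). Since O(¬redact_waiver) holds, K gives O(report_license).
The contrapositive of premise 9 (O(¬summon_witness → ¬report_license)) is O(report_license → summon_witness), and O(report_license) is already established, so O(summon_witness).
The contrapositive of premise 10 (O(hold_funds → ¬summon_witness)) is O(summon_witness → ¬hold_funds), and O(summon_witness) is already established, so O(¬hold_funds).
Premise 4 is O(¬withhold_blueprint → hold_funds); contrapositively O(¬hold_funds → withhold_blueprint). Since O(¬hold_funds) holds, K gives O(withhold_blueprint).
Premises 1, 5, 6, 8 do not contribute to this derivation.
Hence withhold_blueprint is obligatory.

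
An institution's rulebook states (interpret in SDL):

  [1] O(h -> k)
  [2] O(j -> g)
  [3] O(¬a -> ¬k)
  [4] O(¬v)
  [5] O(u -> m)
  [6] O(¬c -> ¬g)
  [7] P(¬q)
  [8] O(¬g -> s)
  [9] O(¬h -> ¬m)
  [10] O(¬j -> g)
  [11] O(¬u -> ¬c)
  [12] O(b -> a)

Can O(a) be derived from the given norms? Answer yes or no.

Premises 2 and 10 are O(j -> g) and O(¬j -> g); every ideal world satisfies j or ¬j, so in either case g holds — hence O(g).
The contrapositive of premise 6 (O(¬c -> ¬g)) is O(g -> c), and O(g) is already established, so O(c).
The contrapositive of premise 11 (O(¬u -> ¬c)) is O(c -> u), and O(c) is already established, so O(u).
From O(u) and premise 5, O(u -> m), we obtain O(m).
Premise 9 is O(¬h -> ¬m); contrapositively O(m -> h). Since O(m) holds, K gives O(h).
Applying K to premise 1 (O(h -> k)) and O(h) yields O(k).
Premise 3 is O(¬a -> ¬k); contrapositively O(k -> a). Since O(k) holds, K gives O(a).
Premises 4, 7, 8, 12 do not contribute to this derivation.
So O(a) follows.

Yes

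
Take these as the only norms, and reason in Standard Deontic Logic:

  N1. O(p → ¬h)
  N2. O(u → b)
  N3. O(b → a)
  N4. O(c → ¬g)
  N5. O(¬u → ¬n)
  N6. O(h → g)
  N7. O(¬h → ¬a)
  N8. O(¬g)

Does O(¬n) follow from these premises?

Premise 8 states O(¬g) outright.
Premise 6, O(h → g), contraposes to O(¬g → ¬h); with O(¬g) we get O(¬h).
From O(¬h) and premise 7, O(¬h → ¬a), we obtain O(¬a).
The contrapositive of premise 3 (O(b → a)) is O(¬a → ¬b), and O(¬a) is already established, so O(¬b).
Premise 2 is O(u → b); contrapositively O(¬b → ¬u). Since O(¬b) holds, K gives O(¬u).
Applying K to premise 5 (O(¬u → ¬n)) and O(¬u) yields O(¬n).
Premises 1, 4 do not contribute to this derivation.
So O(¬n) follows.

Yes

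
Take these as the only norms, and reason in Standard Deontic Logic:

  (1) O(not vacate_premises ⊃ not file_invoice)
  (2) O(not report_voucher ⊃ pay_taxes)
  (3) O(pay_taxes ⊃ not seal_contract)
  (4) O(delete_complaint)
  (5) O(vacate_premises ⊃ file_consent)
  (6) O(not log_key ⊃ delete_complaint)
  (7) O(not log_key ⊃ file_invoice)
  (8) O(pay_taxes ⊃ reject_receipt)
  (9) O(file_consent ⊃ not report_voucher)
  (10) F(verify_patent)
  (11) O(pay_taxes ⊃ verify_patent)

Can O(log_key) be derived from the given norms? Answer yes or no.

Yes

F(verify_patent) at premise 10 means O(not verify_patent).
The contrapositive of premise 11 (O(pay_taxes ⊃ verify_patent)) is O(not verify_patent ⊃ not pay_taxes), and O(not verify_patent) is already established, so O(not pay_taxes).
Premise 2, O(not report_voucher ⊃ pay_taxes), contraposes to O(not pay_taxes ⊃ report_voucher); with O(not pay_taxes) we get O(report_voucher).
Premise 9 is O(file_consent ⊃ not report_voucher); contrapositively O(report_voucher ⊃ not file_consent). Since O(report_voucher) holds, K gives O(not file_consent).
Premise 5, O(vacate_premises ⊃ file_consent), contraposes to O(not file_consent ⊃ not vacate_premises); with O(not file_consent) we get O(not vacate_premises).
Premise 1 is O(not vacate_premises ⊃ not file_invoice); since O(not vacate_premises), deontic closure gives O(not file_invoice).
Premise 7 is O(not log_key ⊃ file_invoice); contrapositively O(not file_invoice ⊃ log_key). Since O(not file_invoice) holds, K gives O(log_key).
Premises 3, 4, 6, 8 do not contribute to this derivation.
So O(log_key) follows.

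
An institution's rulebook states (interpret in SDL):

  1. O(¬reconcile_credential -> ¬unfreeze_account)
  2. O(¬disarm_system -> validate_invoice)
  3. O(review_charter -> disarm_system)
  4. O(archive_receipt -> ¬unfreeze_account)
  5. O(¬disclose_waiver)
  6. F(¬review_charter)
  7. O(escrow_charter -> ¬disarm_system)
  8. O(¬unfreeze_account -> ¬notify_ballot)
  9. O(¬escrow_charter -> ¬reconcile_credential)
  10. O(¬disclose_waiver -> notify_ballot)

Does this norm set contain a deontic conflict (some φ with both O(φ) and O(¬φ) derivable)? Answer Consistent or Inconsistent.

Premise 6 is F(¬review_charter), i.e. O(review_charter).
With premise 3, O(review_charter -> disarm_system), the K-axiom yields O(disarm_system).
Premise 7 is O(escrow_charter -> ¬disarm_system); contrapositively O(disarm_system -> ¬escrow_charter). Since O(disarm_system) holds, K gives O(¬escrow_charter).
Applying K to premise 9 (O(¬escrow_charter -> ¬reconcile_credential)) and O(¬escrow_charter) yields O(¬reconcile_credential).
With premise 1, O(¬reconcile_credential -> ¬unfreeze_account), the K-axiom yields O(¬unfreeze_account).
From O(¬unfreeze_account) and premise 8, O(¬unfreeze_account -> ¬notify_ballot), we obtain O(¬notify_ballot).
Premise 10, O(¬disclose_waiver -> notify_ballot), contraposes to O(¬notify_ballot -> disclose_waiver); with O(¬notify_ballot) we get O(disclose_waiver).
But premise 5 directly asserts O(¬disclose_waiver).
We now have both O(disclose_waiver) and O(¬disclose_waiver) — disclose_waiver is simultaneously obligatory and forbidden, violating the D-axiom.

Inconsistent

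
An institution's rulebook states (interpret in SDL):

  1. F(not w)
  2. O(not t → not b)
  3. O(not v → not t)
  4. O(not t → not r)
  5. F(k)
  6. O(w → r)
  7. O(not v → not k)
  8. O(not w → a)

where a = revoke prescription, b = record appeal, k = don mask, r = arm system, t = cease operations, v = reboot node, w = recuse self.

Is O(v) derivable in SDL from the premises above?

Premise 1, F(not w), is equivalent to O(w).
From O(w) and premise 6, O(w → r), we obtain O(r).
Premise 4 is O(not t → not r); contrapositively O(r → t). Since O(r) holds, K gives O(t).
Premise 3, O(not v → not t), contraposes to O(t → v); with O(t) we get O(v).
Premises 2, 5, 7, 8 do not contribute to this derivation.
So O(v) follows.

Yes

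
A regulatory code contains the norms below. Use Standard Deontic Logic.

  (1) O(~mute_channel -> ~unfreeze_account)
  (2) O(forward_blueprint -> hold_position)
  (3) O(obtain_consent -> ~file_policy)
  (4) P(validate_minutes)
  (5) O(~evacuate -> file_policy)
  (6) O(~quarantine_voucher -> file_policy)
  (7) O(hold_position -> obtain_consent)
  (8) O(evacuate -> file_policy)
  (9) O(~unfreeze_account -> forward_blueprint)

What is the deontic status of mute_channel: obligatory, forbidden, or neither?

By case analysis on ~evacuate: premise 5 gives O(~evacuate -> file_policy) and premise 8 gives O(evacuate -> file_policy), so O(file_policy) either way.
Premise 3, O(obtain_consent -> ~file_policy), contraposes to O(file_policy -> ~obtain_consent); with O(file_policy) we get O(~obtain_consent).
The contrapositive of premise 7 (O(hold_position -> obtain_consent)) is O(~obtain_consent -> ~hold_position), and O(~obtain_consent) is already established, so O(~hold_position).
Premise 2, O(forward_blueprint -> hold_position), contraposes to O(~hold_position -> ~forward_blueprint); with O(~hold_position) we get O(~forward_blueprint).
Premise 9, O(~unfreeze_account -> forward_blueprint), contraposes to O(~forward_blueprint -> unfreeze_account); with O(~forward_blueprint) we get O(unfreeze_account).
Premise 1, O(~mute_channel -> ~unfreeze_account), contraposes to O(unfreeze_account -> mute_channel); with O(unfreeze_account) we get O(mute_channel).
Premises 4, 6 do not contribute to this derivation.
Hence mute_channel is obligatory.

Obligatory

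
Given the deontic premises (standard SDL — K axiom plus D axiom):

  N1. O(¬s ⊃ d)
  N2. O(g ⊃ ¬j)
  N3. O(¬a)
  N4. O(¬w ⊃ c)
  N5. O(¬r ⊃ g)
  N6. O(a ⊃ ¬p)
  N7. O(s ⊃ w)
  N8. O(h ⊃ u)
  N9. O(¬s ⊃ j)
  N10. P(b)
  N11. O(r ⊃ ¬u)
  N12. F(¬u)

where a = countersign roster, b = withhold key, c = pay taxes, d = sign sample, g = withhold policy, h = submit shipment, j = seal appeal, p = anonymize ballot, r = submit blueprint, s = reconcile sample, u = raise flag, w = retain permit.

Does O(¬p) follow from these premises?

No

Premise 6 is O(a ⊃ ¬p), but O(a) is not derivable from the premises, so it does not yield O(¬p).
No other premise forces O(¬p). An ideal world satisfying every premise can still have ¬p false, so O(¬p) is not derivable.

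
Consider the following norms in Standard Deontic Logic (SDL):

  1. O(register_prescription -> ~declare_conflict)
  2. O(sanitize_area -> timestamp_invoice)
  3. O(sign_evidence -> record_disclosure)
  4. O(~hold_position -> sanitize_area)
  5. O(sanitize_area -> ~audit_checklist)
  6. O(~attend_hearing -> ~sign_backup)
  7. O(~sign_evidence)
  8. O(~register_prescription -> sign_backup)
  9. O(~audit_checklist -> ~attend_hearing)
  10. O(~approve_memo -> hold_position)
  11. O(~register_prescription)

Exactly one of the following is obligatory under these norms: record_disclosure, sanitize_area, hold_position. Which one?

hold_position

Premise 11 states O(~register_prescription) outright.
Premise 8 is O(~register_prescription -> sign_backup); since O(~register_prescription), deontic closure gives O(sign_backup).
Premise 6 is O(~attend_hearing -> ~sign_backup); contrapositively O(sign_backup -> attend_hearing). Since O(sign_backup) holds, K gives O(attend_hearing).
The contrapositive of premise 9 (O(~audit_checklist -> ~attend_hearing)) is O(attend_hearing -> audit_checklist), and O(attend_hearing) is already established, so O(audit_checklist).
Premise 5, O(sanitize_area -> ~audit_checklist), contraposes to O(audit_checklist -> ~sanitize_area); with O(audit_checklist) we get O(~sanitize_area).
Premise 4 is O(~hold_position -> sanitize_area); contrapositively O(~sanitize_area -> hold_position). Since O(~sanitize_area) holds, K gives O(hold_position).
So O(hold_position) holds — hold_position is obligatory. None of the other listed options is made obligatory by any chain of premises.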